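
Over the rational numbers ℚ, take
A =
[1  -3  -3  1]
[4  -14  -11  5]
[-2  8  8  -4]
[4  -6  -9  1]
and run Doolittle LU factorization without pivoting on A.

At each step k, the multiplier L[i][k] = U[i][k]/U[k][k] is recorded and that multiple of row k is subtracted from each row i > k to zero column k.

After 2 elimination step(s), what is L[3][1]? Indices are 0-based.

L[3][1] = -3

k=0: U[0][0]=1
  eliminate (1,0): mult=4, new row 1: (0, -2, 1, 1); set L[1][0]=4
  eliminate (2,0): mult=-2, new row 2: (0, 2, 2, -2); set L[2][0]=-2
  eliminate (3,0): mult=4, new row 3: (0, 6, 3, -3); set L[3][0]=4
k=1: U[1][1]=-2
  eliminate (2,1): mult=-1, new row 2: (0, 0, 3, -1); set L[2][1]=-1
  eliminate (3,1): mult=-3, new row 3: (0, 0, 6, 0); set L[3][1]=-3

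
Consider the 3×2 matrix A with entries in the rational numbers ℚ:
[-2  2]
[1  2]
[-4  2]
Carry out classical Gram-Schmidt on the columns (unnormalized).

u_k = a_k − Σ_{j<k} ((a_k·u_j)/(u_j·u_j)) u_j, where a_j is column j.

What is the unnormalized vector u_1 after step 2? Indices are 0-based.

u_1 = (22/21, 52/21, 2/21)

Step 1: u_0 = a_0 = (-2, 1, -4).
Step 2: u_1 = a_1 − (-10/21)·u_0 = (22/21, 52/21, 2/21).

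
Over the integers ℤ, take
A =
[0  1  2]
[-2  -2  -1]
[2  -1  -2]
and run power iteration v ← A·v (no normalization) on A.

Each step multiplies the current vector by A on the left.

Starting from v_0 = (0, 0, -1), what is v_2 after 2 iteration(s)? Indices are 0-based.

v_0 = (0, 0, -1).
v_1 = A·v_0 = (-2, 1, 2).
v_2 = A·v_1 = (5, 0, -9).

v_2 = (5, 0, -9)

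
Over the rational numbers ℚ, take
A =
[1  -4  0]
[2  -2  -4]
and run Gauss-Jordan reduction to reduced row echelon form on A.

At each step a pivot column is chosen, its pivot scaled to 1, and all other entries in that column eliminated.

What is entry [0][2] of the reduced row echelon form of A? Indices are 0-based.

M[0][2] = -8/3

[1] R0 /= 1  ⇒  (1, -4, 0)
     R1 -= 2·R0  ⇒  (0, 6, -4)
[2] R1 /= 6  ⇒  (0, 1, -2/3)
     R0 -= -4·R1  ⇒  (1, 0, -8/3)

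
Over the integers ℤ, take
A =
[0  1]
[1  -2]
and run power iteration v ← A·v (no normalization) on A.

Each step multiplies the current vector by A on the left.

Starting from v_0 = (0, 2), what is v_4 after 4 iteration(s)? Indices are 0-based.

v_0 = (0, 2).
v_1 = A·v_0 = (2, -4).
v_2 = A·v_1 = (-4, 10).
v_3 = A·v_2 = (10, -24).
v_4 = A·v_3 = (-24, 58).

v_4 = (-24, 58)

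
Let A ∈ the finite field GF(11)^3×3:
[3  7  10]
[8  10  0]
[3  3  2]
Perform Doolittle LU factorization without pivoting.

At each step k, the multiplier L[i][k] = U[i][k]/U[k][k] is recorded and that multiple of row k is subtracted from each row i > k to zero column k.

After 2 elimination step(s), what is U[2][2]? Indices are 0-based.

[col 0] pivot 3
  R1 -= 10*R0 → (0, 6, 10)  (L[1][0] := 10)
  R2 -= 1*R0 → (0, 7, 3)  (L[2][0] := 1)
[col 1] pivot 6
  R2 -= 3*R1 → (0, 0, 6)  (L[2][1] := 3)

U[2][2] = 6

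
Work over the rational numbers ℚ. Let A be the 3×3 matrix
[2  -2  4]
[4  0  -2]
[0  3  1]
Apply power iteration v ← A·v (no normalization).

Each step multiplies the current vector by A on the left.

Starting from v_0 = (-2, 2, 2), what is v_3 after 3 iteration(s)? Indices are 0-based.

v_0 = (-2, 2, 2).
v_1 = A·v_0 = (0, -12, 8).
v_2 = A·v_1 = (56, -16, -28).
v_3 = A·v_2 = (32, 280, -76).

v_3 = (32, 280, -76)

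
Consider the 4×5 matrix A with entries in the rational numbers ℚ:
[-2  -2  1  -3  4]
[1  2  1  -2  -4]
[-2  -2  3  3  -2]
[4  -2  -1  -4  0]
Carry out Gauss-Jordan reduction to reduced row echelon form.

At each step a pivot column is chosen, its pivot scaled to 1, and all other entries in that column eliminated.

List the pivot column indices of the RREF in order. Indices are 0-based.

pivot columns: 0, 1, 2, 3

pivot(0,0)=-2: scale R0 → (1, 1, -1/2, 3/2, -2)
  clear (1,0): R1 −= (1)R0 → (0, 1, 3/2, -7/2, -2)
  clear (2,0): R2 −= (-2)R0 → (0, 0, 2, 6, -6)
  clear (3,0): R3 −= (4)R0 → (0, -6, 1, -10, 8)
pivot(1,1)=1: scale R1 → (0, 1, 3/2, -7/2, -2)
  clear (0,1): R0 −= (1)R1 → (1, 0, -2, 5, 0)
  clear (3,1): R3 −= (-6)R1 → (0, 0, 10, -31, -4)
pivot(2,2)=2: scale R2 → (0, 0, 1, 3, -3)
  clear (0,2): R0 −= (-2)R2 → (1, 0, 0, 11, -6)
  clear (1,2): R1 −= (3/2)R2 → (0, 1, 0, -8, 5/2)
  clear (3,2): R3 −= (10)R2 → (0, 0, 0, -61, 26)
pivot(3,3)=-61: scale R3 → (0, 0, 0, 1, -26/61)
  clear (0,3): R0 −= (11)R3 → (1, 0, 0, 0, -80/61)
  clear (1,3): R1 −= (-8)R3 → (0, 1, 0, 0, -111/122)
  clear (2,3): R2 −= (3)R3 → (0, 0, 1, 0, -105/61)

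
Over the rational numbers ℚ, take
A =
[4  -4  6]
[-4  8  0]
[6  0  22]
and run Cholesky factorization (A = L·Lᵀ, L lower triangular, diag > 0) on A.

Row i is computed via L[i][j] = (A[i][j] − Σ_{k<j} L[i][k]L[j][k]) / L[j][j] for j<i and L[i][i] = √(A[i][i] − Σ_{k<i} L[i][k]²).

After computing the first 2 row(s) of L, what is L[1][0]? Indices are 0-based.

Step 1: L[0][0] = √(4) = 2.
  L[1][0] = (-4) / L[0][0] = -2.
Step 2: L[1][1] = √(4) = 2.

L[1][0] = -2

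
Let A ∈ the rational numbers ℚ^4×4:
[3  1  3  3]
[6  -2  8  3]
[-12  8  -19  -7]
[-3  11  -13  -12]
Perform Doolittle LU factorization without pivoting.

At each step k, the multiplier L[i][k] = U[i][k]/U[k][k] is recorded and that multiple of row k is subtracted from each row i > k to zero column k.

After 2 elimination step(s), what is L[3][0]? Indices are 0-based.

L[3][0] = -1

k=0: U[0][0]=3
  eliminate (1,0): mult=2, new row 1: (0, -4, 2, -3); set L[1][0]=2
  eliminate (2,0): mult=-4, new row 2: (0, 12, -7, 5); set L[2][0]=-4
  eliminate (3,0): mult=-1, new row 3: (0, 12, -10, -9); set L[3][0]=-1
k=1: U[1][1]=-4
  eliminate (2,1): mult=-3, new row 2: (0, 0, -1, -4); set L[2][1]=-3
  eliminate (3,1): mult=-3, new row 3: (0, 0, -4, -18); set L[3][1]=-3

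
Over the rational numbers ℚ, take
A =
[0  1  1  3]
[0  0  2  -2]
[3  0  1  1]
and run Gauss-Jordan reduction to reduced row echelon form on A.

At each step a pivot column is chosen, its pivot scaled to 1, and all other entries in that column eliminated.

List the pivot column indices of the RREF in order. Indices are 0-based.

step 1: exchange rows 0,2
step 1: normalize row 0 (÷3) = (1, 0, 1/3, 1/3)
step 2: exchange rows 1,2
step 2: normalize row 1 (÷1) = (0, 1, 1, 3)
step 3: normalize row 2 (÷2) = (0, 0, 1, -1)
  row 0: subtract 1/3×row2 = (1, 0, 0, 2/3)
  row 1: subtract 1×row2 = (0, 1, 0, 4)

pivot columns: 0, 1, 2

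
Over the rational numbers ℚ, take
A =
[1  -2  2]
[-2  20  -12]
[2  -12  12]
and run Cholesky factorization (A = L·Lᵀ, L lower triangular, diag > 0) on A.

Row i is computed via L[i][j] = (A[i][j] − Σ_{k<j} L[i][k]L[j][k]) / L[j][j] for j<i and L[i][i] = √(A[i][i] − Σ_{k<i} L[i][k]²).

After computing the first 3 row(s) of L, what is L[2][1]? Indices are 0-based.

Step 1: L[0][0] = √(1) = 1.
  L[1][0] = (-2) / L[0][0] = -2.
Step 2: L[1][1] = √(16) = 4.
  L[2][0] = (2) / L[0][0] = 2.
  L[2][1] = (-8) / L[1][1] = -2.
Step 3: L[2][2] = √(4) = 2.

L[2][1] = -2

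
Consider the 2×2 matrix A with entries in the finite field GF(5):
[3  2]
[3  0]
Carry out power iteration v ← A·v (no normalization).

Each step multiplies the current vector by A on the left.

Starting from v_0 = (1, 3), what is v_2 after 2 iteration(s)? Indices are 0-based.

v_2 = (3, 2)

v_0 = (1, 3).
v_1 = A·v_0 = (4, 3).
v_2 = A·v_1 = (3, 2).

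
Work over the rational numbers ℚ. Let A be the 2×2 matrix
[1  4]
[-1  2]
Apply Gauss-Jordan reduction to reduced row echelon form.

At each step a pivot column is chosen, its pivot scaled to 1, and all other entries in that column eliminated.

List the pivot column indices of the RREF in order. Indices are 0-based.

pivot columns: 0, 1

step 1: normalize row 0 (÷1) = (1, 4)
  row 1: subtract -1×row0 = (0, 6)
step 2: normalize row 1 (÷6) = (0, 1)
  row 0: subtract 4×row1 = (1, 0)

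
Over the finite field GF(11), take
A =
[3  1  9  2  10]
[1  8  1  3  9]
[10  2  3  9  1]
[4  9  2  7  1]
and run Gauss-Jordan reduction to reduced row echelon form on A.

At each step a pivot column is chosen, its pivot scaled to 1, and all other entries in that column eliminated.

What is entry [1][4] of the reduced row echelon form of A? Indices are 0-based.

M[1][4] = 3

step 1: normalize row 0 (÷3) = (1, 4, 3, 8, 7)
  row 1: subtract 1×row0 = (0, 4, 9, 6, 2)
  row 2: subtract 10×row0 = (0, 6, 6, 6, 8)
  row 3: subtract 4×row0 = (0, 4, 1, 8, 6)
step 2: normalize row 1 (÷4) = (0, 1, 5, 7, 6)
  row 0: subtract 4×row1 = (1, 0, 5, 2, 5)
  row 2: subtract 6×row1 = (0, 0, 9, 8, 5)
  row 3: subtract 4×row1 = (0, 0, 3, 2, 4)
step 3: normalize row 2 (÷9) = (0, 0, 1, 7, 3)
  row 0: subtract 5×row2 = (1, 0, 0, 0, 1)
  row 1: subtract 5×row2 = (0, 1, 0, 5, 2)
  row 3: subtract 3×row2 = (0, 0, 0, 3, 6)
step 4: normalize row 3 (÷3) = (0, 0, 0, 1, 2)
  row 1: subtract 5×row3 = (0, 1, 0, 0, 3)
  row 2: subtract 7×row3 = (0, 0, 1, 0, 0)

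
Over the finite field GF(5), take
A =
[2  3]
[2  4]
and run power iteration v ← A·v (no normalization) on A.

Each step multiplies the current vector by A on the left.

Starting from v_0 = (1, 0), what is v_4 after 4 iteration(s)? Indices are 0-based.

v_0 = (1, 0).
v_1 = A·v_0 = (2, 2).
v_2 = A·v_1 = (0, 2).
v_3 = A·v_2 = (1, 3).
v_4 = A·v_3 = (1, 4).

v_4 = (1, 4)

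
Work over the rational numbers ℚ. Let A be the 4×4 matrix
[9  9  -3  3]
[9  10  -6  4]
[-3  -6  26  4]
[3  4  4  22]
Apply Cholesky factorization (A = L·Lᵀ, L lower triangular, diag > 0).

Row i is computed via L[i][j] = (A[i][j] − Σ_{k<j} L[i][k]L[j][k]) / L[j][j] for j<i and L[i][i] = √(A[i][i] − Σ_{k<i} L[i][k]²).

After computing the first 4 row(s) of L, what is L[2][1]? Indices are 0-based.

L[2][1] = -3

Step 1: L[0][0] = √(9) = 3.
  L[1][0] = (9) / L[0][0] = 3.
Step 2: L[1][1] = √(1) = 1.
  L[2][0] = (-3) / L[0][0] = -1.
  L[2][1] = (-3) / L[1][1] = -3.
Step 3: L[2][2] = √(16) = 4.
  L[3][0] = (3) / L[0][0] = 1.
  L[3][1] = (1) / L[1][1] = 1.
  L[3][2] = (8) / L[2][2] = 2.
Step 4: L[3][3] = √(16) = 4.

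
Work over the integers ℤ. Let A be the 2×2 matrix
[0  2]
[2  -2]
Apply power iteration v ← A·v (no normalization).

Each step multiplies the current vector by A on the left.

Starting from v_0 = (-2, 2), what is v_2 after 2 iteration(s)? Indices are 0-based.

v_2 = (-16, 24)

v_0 = (-2, 2).
v_1 = A·v_0 = (4, -8).
v_2 = A·v_1 = (-16, 24).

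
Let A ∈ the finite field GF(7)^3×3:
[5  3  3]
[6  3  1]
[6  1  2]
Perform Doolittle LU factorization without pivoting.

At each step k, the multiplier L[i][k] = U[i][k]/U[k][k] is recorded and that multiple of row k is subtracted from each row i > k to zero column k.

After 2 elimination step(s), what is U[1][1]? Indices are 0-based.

[col 0] pivot 5
  R1 -= 4*R0 → (0, 5, 3)  (L[1][0] := 4)
  R2 -= 4*R0 → (0, 3, 4)  (L[2][0] := 4)
[col 1] pivot 5
  R2 -= 2*R1 → (0, 0, 5)  (L[2][1] := 2)

U[1][1] = 5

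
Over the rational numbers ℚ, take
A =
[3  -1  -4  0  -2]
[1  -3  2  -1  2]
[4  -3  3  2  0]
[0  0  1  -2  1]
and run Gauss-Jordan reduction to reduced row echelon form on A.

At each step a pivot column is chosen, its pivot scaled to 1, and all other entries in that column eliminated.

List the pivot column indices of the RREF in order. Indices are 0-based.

step 1: normalize row 0 (÷3) = (1, -1/3, -4/3, 0, -2/3)
  row 1: subtract 1×row0 = (0, -8/3, 10/3, -1, 8/3)
  row 2: subtract 4×row0 = (0, -5/3, 25/3, 2, 8/3)
step 2: normalize row 1 (÷-8/3) = (0, 1, -5/4, 3/8, -1)
  row 0: subtract -1/3×row1 = (1, 0, -7/4, 1/8, -1)
  row 2: subtract -5/3×row1 = (0, 0, 25/4, 21/8, 1)
step 3: normalize row 2 (÷25/4) = (0, 0, 1, 21/50, 4/25)
  row 0: subtract -7/4×row2 = (1, 0, 0, 43/50, -18/25)
  row 1: subtract -5/4×row2 = (0, 1, 0, 9/10, -4/5)
  row 3: subtract 1×row2 = (0, 0, 0, -121/50, 21/25)
step 4: normalize row 3 (÷-121/50) = (0, 0, 0, 1, -42/121)
  row 0: subtract 43/50×row3 = (1, 0, 0, 0, -51/121)
  row 1: subtract 9/10×row3 = (0, 1, 0, 0, -59/121)
  row 2: subtract 21/50×row3 = (0, 0, 1, 0, 37/121)

pivot columns: 0, 1, 2, 3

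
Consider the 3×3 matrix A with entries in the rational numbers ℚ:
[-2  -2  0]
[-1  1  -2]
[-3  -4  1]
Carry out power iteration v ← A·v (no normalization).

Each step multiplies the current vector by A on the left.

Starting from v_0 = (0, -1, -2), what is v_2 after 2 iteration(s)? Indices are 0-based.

v_0 = (0, -1, -2).
v_1 = A·v_0 = (2, 3, 2).
v_2 = A·v_1 = (-10, -3, -16).

v_2 = (-10, -3, -16)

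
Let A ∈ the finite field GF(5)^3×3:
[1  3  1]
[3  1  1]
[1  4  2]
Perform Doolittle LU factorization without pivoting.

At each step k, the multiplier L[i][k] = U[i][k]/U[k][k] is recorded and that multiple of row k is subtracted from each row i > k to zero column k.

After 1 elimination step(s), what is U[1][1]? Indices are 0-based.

Step 1: pivot at (0,0) is 1.
  row1 ← row1 − (3)·row0  ⇒  L[1][0]=3, U row1=(0, 2, 3)
  row2 ← row2 − (1)·row0  ⇒  L[2][0]=1, U row2=(0, 1, 1)

U[1][1] = 2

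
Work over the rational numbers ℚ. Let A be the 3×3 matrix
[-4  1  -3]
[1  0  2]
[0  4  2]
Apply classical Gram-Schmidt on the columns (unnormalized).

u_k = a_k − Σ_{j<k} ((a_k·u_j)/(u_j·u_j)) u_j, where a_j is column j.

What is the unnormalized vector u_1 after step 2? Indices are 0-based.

u_1 = (1/17, 4/17, 4)

Step 1: u_0 = a_0 = (-4, 1, 0).
Step 2: u_1 = a_1 − (-4/17)·u_0 = (1/17, 4/17, 4).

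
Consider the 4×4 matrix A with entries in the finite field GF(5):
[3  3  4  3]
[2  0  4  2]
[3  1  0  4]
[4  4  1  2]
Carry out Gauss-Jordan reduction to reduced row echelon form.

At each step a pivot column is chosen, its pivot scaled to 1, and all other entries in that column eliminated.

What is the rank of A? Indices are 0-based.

[1] R0 /= 3  ⇒  (1, 1, 3, 1)
     R1 -= 2·R0  ⇒  (0, 3, 3, 0)
     R2 -= 3·R0  ⇒  (0, 3, 1, 1)
     R3 -= 4·R0  ⇒  (0, 0, 4, 3)
[2] R1 /= 3  ⇒  (0, 1, 1, 0)
     R0 -= 1·R1  ⇒  (1, 0, 2, 1)
     R2 -= 3·R1  ⇒  (0, 0, 3, 1)
[3] R2 /= 3  ⇒  (0, 0, 1, 2)
     R0 -= 2·R2  ⇒  (1, 0, 0, 2)
     R1 -= 1·R2  ⇒  (0, 1, 0, 3)
     R3 -= 4·R2  ⇒  (0, 0, 0, 0)
column 3 empty below row 3

rank = 3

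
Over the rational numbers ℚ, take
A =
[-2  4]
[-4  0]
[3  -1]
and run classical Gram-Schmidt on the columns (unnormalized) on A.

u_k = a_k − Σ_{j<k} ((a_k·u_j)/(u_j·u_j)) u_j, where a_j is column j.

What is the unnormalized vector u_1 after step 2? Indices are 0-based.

u_1 = (94/29, -44/29, 4/29)

Step 1: u_0 = a_0 = (-2, -4, 3).
Step 2: u_1 = a_1 − (-11/29)·u_0 = (94/29, -44/29, 4/29).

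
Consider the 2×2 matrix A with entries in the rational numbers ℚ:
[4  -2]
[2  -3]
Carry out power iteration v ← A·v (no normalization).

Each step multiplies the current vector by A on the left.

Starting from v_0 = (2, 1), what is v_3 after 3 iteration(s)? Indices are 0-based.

v_0 = (2, 1).
v_1 = A·v_0 = (6, 1).
v_2 = A·v_1 = (22, 9).
v_3 = A·v_2 = (70, 17).

v_3 = (70, 17)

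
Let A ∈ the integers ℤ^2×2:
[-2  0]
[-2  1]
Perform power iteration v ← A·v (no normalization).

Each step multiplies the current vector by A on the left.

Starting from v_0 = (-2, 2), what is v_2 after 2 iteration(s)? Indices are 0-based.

v_0 = (-2, 2).
v_1 = A·v_0 = (4, 6).
v_2 = A·v_1 = (-8, -2).

v_2 = (-8, -2)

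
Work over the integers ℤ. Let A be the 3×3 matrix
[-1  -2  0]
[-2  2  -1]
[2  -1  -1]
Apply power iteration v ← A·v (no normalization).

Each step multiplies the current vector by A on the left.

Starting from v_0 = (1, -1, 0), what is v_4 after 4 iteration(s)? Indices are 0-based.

v_4 = (67, -148, 57)

v_0 = (1, -1, 0).
v_1 = A·v_0 = (1, -4, 3).
v_2 = A·v_1 = (7, -13, 3).
v_3 = A·v_2 = (19, -43, 24).
v_4 = A·v_3 = (67, -148, 57).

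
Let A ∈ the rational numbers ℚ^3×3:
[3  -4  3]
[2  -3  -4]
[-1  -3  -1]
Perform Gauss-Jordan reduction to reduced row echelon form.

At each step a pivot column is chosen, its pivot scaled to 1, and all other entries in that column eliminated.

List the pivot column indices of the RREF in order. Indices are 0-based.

[1] R0 /= 3  ⇒  (1, -4/3, 1)
     R1 -= 2·R0  ⇒  (0, -1/3, -6)
     R2 -= -1·R0  ⇒  (0, -13/3, 0)
[2] R1 /= -1/3  ⇒  (0, 1, 18)
     R0 -= -4/3·R1  ⇒  (1, 0, 25)
     R2 -= -13/3·R1  ⇒  (0, 0, 78)
[3] R2 /= 78  ⇒  (0, 0, 1)
     R0 -= 25·R2  ⇒  (1, 0, 0)
     R1 -= 18·R2  ⇒  (0, 1, 0)

pivot columns: 0, 1, 2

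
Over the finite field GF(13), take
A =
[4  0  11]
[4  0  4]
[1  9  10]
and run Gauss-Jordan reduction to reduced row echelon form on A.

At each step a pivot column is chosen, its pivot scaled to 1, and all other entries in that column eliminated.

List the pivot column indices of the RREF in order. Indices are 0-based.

[1] R0 /= 4  ⇒  (1, 0, 6)
     R1 -= 4·R0  ⇒  (0, 0, 6)
     R2 -= 1·R0  ⇒  (0, 9, 4)
[2] R1 <-> R2
[2] R1 /= 9  ⇒  (0, 1, 12)
[3] R2 /= 6  ⇒  (0, 0, 1)
     R0 -= 6·R2  ⇒  (1, 0, 0)
     R1 -= 12·R2  ⇒  (0, 1, 0)

pivot columns: 0, 1, 2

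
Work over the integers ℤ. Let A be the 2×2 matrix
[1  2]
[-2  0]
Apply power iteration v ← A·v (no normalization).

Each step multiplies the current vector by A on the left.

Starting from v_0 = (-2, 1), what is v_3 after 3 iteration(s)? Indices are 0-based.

v_3 = (8, -16)

v_0 = (-2, 1).
v_1 = A·v_0 = (0, 4).
v_2 = A·v_1 = (8, 0).
v_3 = A·v_2 = (8, -16).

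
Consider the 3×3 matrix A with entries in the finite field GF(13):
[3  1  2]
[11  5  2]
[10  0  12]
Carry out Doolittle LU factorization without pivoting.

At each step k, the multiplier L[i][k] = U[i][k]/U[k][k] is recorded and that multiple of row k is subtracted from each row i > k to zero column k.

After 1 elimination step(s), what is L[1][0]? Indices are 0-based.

L[1][0] = 8

[col 0] pivot 3
  R1 -= 8*R0 → (0, 10, 12)  (L[1][0] := 8)
  R2 -= 12*R0 → (0, 1, 1)  (L[2][0] := 12)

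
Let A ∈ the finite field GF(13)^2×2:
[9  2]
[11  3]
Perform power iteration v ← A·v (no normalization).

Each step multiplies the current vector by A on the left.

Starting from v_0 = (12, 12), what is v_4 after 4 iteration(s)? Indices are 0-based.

v_0 = (12, 12).
v_1 = A·v_0 = (2, 12).
v_2 = A·v_1 = (3, 6).
v_3 = A·v_2 = (0, 12).
v_4 = A·v_3 = (11, 10).

v_4 = (11, 10)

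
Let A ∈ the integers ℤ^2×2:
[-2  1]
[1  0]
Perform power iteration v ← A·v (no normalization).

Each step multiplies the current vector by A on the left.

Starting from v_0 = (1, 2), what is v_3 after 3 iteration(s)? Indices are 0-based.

v_0 = (1, 2).
v_1 = A·v_0 = (0, 1).
v_2 = A·v_1 = (1, 0).
v_3 = A·v_2 = (-2, 1).

v_3 = (-2, 1)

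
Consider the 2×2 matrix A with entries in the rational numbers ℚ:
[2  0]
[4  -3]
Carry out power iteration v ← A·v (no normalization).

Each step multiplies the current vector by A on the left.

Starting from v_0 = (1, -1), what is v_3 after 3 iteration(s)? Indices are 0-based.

v_3 = (8, 55)

v_0 = (1, -1).
v_1 = A·v_0 = (2, 7).
v_2 = A·v_1 = (4, -13).
v_3 = A·v_2 = (8, 55).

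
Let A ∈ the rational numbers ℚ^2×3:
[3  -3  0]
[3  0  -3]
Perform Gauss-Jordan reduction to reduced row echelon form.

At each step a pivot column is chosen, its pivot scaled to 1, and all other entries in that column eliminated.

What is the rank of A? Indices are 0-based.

rank = 2

pivot(0,0)=3: scale R0 → (1, -1, 0)
  clear (1,0): R1 −= (3)R0 → (0, 3, -3)
pivot(1,1)=3: scale R1 → (0, 1, -1)
  clear (0,1): R0 −= (-1)R1 → (1, 0, -1)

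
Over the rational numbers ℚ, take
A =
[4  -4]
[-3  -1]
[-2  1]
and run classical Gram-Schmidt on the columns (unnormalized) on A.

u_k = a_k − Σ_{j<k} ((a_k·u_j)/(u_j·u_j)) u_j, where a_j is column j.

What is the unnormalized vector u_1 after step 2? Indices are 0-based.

Step 1: u_0 = a_0 = (4, -3, -2).
Step 2: u_1 = a_1 − (-15/29)·u_0 = (-56/29, -74/29, -1/29).

u_1 = (-56/29, -74/29, -1/29)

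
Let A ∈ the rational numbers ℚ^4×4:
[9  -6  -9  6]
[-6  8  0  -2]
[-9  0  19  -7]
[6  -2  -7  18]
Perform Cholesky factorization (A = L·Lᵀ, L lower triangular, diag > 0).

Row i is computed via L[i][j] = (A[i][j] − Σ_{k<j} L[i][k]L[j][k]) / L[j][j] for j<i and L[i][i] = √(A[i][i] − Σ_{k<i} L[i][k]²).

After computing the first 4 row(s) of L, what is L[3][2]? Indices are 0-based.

L[3][2] = 2

Step 1: L[0][0] = √(9) = 3.
  L[1][0] = (-6) / L[0][0] = -2.
Step 2: L[1][1] = √(4) = 2.
  L[2][0] = (-9) / L[0][0] = -3.
  L[2][1] = (-6) / L[1][1] = -3.
Step 3: L[2][2] = √(1) = 1.
  L[3][0] = (6) / L[0][0] = 2.
  L[3][1] = (2) / L[1][1] = 1.
  L[3][2] = (2) / L[2][2] = 2.
Step 4: L[3][3] = √(9) = 3.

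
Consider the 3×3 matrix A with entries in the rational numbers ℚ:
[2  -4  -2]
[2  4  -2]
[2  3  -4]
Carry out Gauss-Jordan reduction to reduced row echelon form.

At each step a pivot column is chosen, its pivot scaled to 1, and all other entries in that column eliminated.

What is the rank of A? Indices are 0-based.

rank = 3

step 1: normalize row 0 (÷2) = (1, -2, -1)
  row 1: subtract 2×row0 = (0, 8, 0)
  row 2: subtract 2×row0 = (0, 7, -2)
step 2: normalize row 1 (÷8) = (0, 1, 0)
  row 0: subtract -2×row1 = (1, 0, -1)
  row 2: subtract 7×row1 = (0, 0, -2)
step 3: normalize row 2 (÷-2) = (0, 0, 1)
  row 0: subtract -1×row2 = (1, 0, 0)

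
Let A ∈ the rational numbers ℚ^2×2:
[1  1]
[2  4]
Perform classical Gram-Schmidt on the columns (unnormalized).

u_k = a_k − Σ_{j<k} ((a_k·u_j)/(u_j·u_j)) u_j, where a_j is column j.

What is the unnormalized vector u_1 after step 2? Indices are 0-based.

Step 1: u_0 = a_0 = (1, 2).
Step 2: u_1 = a_1 − (9/5)·u_0 = (-4/5, 2/5).

u_1 = (-4/5, 2/5)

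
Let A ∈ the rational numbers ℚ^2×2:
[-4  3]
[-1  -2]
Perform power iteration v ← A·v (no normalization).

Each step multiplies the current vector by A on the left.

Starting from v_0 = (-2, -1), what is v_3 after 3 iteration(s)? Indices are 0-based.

v_3 = (-7, 34)

v_0 = (-2, -1).
v_1 = A·v_0 = (5, 4).
v_2 = A·v_1 = (-8, -13).
v_3 = A·v_2 = (-7, 34).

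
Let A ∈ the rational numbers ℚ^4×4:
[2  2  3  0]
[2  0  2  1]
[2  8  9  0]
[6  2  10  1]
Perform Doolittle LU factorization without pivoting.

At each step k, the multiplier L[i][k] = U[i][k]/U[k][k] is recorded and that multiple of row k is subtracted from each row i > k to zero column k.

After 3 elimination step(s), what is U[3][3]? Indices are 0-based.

U[3][3] = -4

[col 0] pivot 2
  R1 -= 1*R0 → (0, -2, -1, 1)  (L[1][0] := 1)
  R2 -= 1*R0 → (0, 6, 6, 0)  (L[2][0] := 1)
  R3 -= 3*R0 → (0, -4, 1, 1)  (L[3][0] := 3)
[col 1] pivot -2
  R2 -= -3*R1 → (0, 0, 3, 3)  (L[2][1] := -3)
  R3 -= 2*R1 → (0, 0, 3, -1)  (L[3][1] := 2)
[col 2] pivot 3
  R3 -= 1*R2 → (0, 0, 0, -4)  (L[3][2] := 1)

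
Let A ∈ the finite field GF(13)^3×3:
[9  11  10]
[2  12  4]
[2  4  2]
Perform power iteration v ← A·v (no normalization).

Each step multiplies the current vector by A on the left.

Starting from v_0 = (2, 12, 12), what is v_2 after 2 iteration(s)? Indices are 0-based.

v_0 = (2, 12, 12).
v_1 = A·v_0 = (10, 1, 11).
v_2 = A·v_1 = (3, 11, 7).

v_2 = (3, 11, 7)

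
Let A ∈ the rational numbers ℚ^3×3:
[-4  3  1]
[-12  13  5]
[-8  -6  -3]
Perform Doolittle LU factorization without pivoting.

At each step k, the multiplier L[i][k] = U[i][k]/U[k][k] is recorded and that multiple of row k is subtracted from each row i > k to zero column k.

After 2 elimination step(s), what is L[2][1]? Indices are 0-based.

[col 0] pivot -4
  R1 -= 3*R0 → (0, 4, 2)  (L[1][0] := 3)
  R2 -= 2*R0 → (0, -12, -5)  (L[2][0] := 2)
[col 1] pivot 4
  R2 -= -3*R1 → (0, 0, 1)  (L[2][1] := -3)

L[2][1] = -3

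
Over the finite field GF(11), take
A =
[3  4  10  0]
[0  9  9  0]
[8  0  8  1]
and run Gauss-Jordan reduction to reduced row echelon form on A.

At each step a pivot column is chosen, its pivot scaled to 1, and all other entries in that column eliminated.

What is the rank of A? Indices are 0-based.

pivot(0,0)=3: scale R0 → (1, 5, 7, 0)
  clear (2,0): R2 −= (8)R0 → (0, 4, 7, 1)
pivot(1,1)=9: scale R1 → (0, 1, 1, 0)
  clear (0,1): R0 −= (5)R1 → (1, 0, 2, 0)
  clear (2,1): R2 −= (4)R1 → (0, 0, 3, 1)
pivot(2,2)=3: scale R2 → (0, 0, 1, 4)
  clear (0,2): R0 −= (2)R2 → (1, 0, 0, 3)
  clear (1,2): R1 −= (1)R2 → (0, 1, 0, 7)

rank = 3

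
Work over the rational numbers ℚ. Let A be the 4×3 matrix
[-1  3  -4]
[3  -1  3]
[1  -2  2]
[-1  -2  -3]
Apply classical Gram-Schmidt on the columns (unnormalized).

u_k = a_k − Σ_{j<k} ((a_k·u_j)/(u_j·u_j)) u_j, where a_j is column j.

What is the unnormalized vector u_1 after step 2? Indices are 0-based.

u_1 = (5/2, 1/2, -3/2, -5/2)

Step 1: u_0 = a_0 = (-1, 3, 1, -1).
Step 2: u_1 = a_1 − (-1/2)·u_0 = (5/2, 1/2, -3/2, -5/2).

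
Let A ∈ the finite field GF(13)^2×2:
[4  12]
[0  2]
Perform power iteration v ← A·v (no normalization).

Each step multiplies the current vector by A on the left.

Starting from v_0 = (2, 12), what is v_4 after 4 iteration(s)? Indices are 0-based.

v_0 = (2, 12).
v_1 = A·v_0 = (9, 11).
v_2 = A·v_1 = (12, 9).
v_3 = A·v_2 = (0, 5).
v_4 = A·v_3 = (8, 10).

v_4 = (8, 10)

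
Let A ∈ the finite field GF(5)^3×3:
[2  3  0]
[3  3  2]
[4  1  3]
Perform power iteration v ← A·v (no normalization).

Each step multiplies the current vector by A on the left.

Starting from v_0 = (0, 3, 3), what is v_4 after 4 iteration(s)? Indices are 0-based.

v_0 = (0, 3, 3).
v_1 = A·v_0 = (4, 0, 2).
v_2 = A·v_1 = (3, 1, 2).
v_3 = A·v_2 = (4, 1, 4).
v_4 = A·v_3 = (1, 3, 4).

v_4 = (1, 3, 4)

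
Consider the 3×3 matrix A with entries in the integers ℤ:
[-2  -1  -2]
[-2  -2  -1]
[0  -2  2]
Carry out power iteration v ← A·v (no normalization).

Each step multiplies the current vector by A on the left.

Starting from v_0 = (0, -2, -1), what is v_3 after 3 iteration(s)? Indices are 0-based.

v_3 = (66, 80, 28)

v_0 = (0, -2, -1).
v_1 = A·v_0 = (4, 5, 2).
v_2 = A·v_1 = (-17, -20, -6).
v_3 = A·v_2 = (66, 80, 28).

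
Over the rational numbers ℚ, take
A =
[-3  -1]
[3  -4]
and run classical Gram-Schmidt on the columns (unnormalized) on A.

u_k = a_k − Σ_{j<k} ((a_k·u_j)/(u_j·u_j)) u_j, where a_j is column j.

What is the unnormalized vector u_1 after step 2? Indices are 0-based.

Step 1: u_0 = a_0 = (-3, 3).
Step 2: u_1 = a_1 − (-1/2)·u_0 = (-5/2, -5/2).

u_1 = (-5/2, -5/2)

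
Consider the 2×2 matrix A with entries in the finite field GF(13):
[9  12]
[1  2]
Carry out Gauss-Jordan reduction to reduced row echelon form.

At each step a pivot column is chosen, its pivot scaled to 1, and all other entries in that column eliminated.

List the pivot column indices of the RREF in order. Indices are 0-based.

step 1: normalize row 0 (÷9) = (1, 10)
  row 1: subtract 1×row0 = (0, 5)
step 2: normalize row 1 (÷5) = (0, 1)
  row 0: subtract 10×row1 = (1, 0)

pivot columns: 0, 1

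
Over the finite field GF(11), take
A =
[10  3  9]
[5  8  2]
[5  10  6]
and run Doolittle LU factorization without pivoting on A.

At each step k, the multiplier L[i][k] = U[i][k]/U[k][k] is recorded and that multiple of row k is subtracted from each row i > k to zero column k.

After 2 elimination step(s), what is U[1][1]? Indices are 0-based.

[col 0] pivot 10
  R1 -= 6*R0 → (0, 1, 3)  (L[1][0] := 6)
  R2 -= 6*R0 → (0, 3, 7)  (L[2][0] := 6)
[col 1] pivot 1
  R2 -= 3*R1 → (0, 0, 9)  (L[2][1] := 3)

U[1][1] = 1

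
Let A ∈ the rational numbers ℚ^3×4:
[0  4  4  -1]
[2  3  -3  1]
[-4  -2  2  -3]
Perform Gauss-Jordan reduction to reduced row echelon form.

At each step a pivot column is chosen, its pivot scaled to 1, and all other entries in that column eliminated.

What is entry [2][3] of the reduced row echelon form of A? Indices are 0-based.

M[2][3] = 0

step 1: exchange rows 0,1
step 1: normalize row 0 (÷2) = (1, 3/2, -3/2, 1/2)
  row 2: subtract -4×row0 = (0, 4, -4, -1)
step 2: normalize row 1 (÷4) = (0, 1, 1, -1/4)
  row 0: subtract 3/2×row1 = (1, 0, -3, 7/8)
  row 2: subtract 4×row1 = (0, 0, -8, 0)
step 3: normalize row 2 (÷-8) = (0, 0, 1, 0)
  row 0: subtract -3×row2 = (1, 0, 0, 7/8)
  row 1: subtract 1×row2 = (0, 1, 0, -1/4)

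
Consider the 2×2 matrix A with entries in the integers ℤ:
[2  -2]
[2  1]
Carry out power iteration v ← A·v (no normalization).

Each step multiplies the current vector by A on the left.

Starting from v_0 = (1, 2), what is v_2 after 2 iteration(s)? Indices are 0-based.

v_0 = (1, 2).
v_1 = A·v_0 = (-2, 4).
v_2 = A·v_1 = (-12, 0).

v_2 = (-12, 0)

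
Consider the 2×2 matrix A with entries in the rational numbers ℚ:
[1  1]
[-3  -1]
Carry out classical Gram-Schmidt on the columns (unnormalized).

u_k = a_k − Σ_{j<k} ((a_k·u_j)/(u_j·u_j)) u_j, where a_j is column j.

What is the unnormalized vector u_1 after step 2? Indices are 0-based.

Step 1: u_0 = a_0 = (1, -3).
Step 2: u_1 = a_1 − (2/5)·u_0 = (3/5, 1/5).

u_1 = (3/5, 1/5)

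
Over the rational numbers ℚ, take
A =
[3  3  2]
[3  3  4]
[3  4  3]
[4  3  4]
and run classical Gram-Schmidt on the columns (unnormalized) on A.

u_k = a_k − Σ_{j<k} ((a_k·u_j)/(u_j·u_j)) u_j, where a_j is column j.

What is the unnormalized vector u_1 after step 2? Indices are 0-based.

u_1 = (3/43, 3/43, 46/43, -39/43)

Step 1: u_0 = a_0 = (3, 3, 3, 4).
Step 2: u_1 = a_1 − (42/43)·u_0 = (3/43, 3/43, 46/43, -39/43).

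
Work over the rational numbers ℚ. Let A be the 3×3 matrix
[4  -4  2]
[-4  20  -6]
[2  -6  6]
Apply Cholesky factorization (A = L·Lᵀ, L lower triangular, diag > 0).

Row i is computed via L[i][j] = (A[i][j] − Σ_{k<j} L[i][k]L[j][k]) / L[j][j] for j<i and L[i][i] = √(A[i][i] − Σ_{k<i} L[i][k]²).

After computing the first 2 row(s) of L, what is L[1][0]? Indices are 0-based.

Step 1: L[0][0] = √(4) = 2.
  L[1][0] = (-4) / L[0][0] = -2.
Step 2: L[1][1] = √(16) = 4.

L[1][0] = -2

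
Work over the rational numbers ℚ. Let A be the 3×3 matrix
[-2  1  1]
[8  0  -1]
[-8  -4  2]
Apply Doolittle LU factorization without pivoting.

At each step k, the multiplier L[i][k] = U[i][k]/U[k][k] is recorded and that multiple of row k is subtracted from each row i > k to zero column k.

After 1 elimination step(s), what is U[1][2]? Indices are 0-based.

U[1][2] = 3

Step 1: pivot at (0,0) is -2.
  row1 ← row1 − (-4)·row0  ⇒  L[1][0]=-4, U row1=(0, 4, 3)
  row2 ← row2 − (4)·row0  ⇒  L[2][0]=4, U row2=(0, -8, -2)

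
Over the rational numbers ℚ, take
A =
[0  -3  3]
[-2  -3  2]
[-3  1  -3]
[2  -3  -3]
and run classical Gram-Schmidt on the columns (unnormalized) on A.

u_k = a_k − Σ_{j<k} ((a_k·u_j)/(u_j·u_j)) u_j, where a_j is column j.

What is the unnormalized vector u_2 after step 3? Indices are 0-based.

u_2 = (933/467, 356/467, -1410/467, -1759/467)

Step 1: u_0 = a_0 = (0, -2, -3, 2).
Step 2: u_1 = a_1 − (-3/17)·u_0 = (-3, -57/17, 8/17, -45/17).
Step 3: u_2 = a_2 − (-1/17)·u_0 − (-156/467)·u_1 = (933/467, 356/467, -1410/467, -1759/467).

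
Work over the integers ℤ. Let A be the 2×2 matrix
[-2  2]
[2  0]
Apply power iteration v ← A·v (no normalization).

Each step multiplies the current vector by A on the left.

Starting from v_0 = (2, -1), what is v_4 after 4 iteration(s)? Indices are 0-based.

v_0 = (2, -1).
v_1 = A·v_0 = (-6, 4).
v_2 = A·v_1 = (20, -12).
v_3 = A·v_2 = (-64, 40).
v_4 = A·v_3 = (208, -128).

v_4 = (208, -128)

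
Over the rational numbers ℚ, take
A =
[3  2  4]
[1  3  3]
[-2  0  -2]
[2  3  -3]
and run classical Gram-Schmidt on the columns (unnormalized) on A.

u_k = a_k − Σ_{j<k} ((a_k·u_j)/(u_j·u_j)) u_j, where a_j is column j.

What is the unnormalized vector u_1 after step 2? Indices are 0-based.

u_1 = (-1/2, 13/6, 5/3, 4/3)

Step 1: u_0 = a_0 = (3, 1, -2, 2).
Step 2: u_1 = a_1 − (5/6)·u_0 = (-1/2, 13/6, 5/3, 4/3).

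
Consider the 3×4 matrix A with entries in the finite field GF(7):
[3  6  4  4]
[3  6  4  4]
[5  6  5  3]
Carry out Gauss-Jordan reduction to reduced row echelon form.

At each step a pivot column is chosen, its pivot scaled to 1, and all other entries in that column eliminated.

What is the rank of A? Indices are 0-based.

pivot(0,0)=3: scale R0 → (1, 2, 6, 6)
  clear (1,0): R1 −= (3)R0 → (0, 0, 0, 0)
  clear (2,0): R2 −= (5)R0 → (0, 3, 3, 1)
pivot(1,1): swap R1↔R2
pivot(1,1)=3: scale R1 → (0, 1, 1, 5)
  clear (0,1): R0 −= (2)R1 → (1, 0, 4, 3)
col 2: no nonzero at/below row 2; advance.
col 3: no nonzero at/below row 2; advance.

rank = 2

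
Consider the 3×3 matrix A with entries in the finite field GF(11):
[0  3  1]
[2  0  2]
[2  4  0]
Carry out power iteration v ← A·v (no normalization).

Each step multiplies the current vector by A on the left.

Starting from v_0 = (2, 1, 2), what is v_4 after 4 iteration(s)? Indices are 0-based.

v_0 = (2, 1, 2).
v_1 = A·v_0 = (5, 8, 8).
v_2 = A·v_1 = (10, 4, 9).
v_3 = A·v_2 = (10, 5, 3).
v_4 = A·v_3 = (7, 4, 7).

v_4 = (7, 4, 7)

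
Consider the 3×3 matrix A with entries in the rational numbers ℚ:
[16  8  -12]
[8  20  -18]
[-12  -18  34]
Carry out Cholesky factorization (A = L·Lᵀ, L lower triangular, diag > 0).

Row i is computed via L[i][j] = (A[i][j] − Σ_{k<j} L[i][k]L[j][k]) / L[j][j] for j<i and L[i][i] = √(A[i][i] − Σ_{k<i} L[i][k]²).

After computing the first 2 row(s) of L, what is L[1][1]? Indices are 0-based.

L[1][1] = 4

Step 1: L[0][0] = √(16) = 4.
  L[1][0] = (8) / L[0][0] = 2.
Step 2: L[1][1] = √(16) = 4.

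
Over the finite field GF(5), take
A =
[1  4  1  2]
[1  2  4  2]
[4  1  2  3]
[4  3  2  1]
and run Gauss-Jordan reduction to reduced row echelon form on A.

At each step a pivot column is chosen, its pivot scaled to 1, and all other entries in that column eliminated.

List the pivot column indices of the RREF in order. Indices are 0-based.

step 1: normalize row 0 (÷1) = (1, 4, 1, 2)
  row 1: subtract 1×row0 = (0, 3, 3, 0)
  row 2: subtract 4×row0 = (0, 0, 3, 0)
  row 3: subtract 4×row0 = (0, 2, 3, 3)
step 2: normalize row 1 (÷3) = (0, 1, 1, 0)
  row 0: subtract 4×row1 = (1, 0, 2, 2)
  row 3: subtract 2×row1 = (0, 0, 1, 3)
step 3: normalize row 2 (÷3) = (0, 0, 1, 0)
  row 0: subtract 2×row2 = (1, 0, 0, 2)
  row 1: subtract 1×row2 = (0, 1, 0, 0)
  row 3: subtract 1×row2 = (0, 0, 0, 3)
step 4: normalize row 3 (÷3) = (0, 0, 0, 1)
  row 0: subtract 2×row3 = (1, 0, 0, 0)

pivot columns: 0, 1, 2, 3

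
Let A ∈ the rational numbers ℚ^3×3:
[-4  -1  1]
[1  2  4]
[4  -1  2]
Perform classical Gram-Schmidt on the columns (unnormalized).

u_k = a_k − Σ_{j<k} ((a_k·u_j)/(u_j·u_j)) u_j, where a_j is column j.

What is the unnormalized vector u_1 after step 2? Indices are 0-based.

u_1 = (-25/33, 64/33, -41/33)

Step 1: u_0 = a_0 = (-4, 1, 4).
Step 2: u_1 = a_1 − (2/33)·u_0 = (-25/33, 64/33, -41/33).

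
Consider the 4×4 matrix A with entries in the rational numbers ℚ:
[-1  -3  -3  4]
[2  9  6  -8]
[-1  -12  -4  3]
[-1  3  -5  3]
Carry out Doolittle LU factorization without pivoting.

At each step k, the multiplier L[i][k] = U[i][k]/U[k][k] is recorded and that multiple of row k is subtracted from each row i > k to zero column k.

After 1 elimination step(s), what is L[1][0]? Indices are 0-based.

L[1][0] = -2

[col 0] pivot -1
  R1 -= -2*R0 → (0, 3, 0, 0)  (L[1][0] := -2)
  R2 -= 1*R0 → (0, -9, -1, -1)  (L[2][0] := 1)
  R3 -= 1*R0 → (0, 6, -2, -1)  (L[3][0] := 1)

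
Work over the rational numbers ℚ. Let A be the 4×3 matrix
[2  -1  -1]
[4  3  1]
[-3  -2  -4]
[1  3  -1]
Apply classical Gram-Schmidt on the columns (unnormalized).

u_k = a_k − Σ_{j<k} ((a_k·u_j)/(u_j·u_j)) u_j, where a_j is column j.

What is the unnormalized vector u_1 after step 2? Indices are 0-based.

u_1 = (-34/15, 7/15, -1/10, 71/30)

Step 1: u_0 = a_0 = (2, 4, -3, 1).
Step 2: u_1 = a_1 − (19/30)·u_0 = (-34/15, 7/15, -1/10, 71/30).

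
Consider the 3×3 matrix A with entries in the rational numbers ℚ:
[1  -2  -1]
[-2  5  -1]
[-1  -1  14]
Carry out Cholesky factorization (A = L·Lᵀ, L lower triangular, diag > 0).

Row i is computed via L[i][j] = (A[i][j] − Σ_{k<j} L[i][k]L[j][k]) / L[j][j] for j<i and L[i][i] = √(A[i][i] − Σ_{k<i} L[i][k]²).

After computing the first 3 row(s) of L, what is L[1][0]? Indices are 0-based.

L[1][0] = -2

Step 1: L[0][0] = √(1) = 1.
  L[1][0] = (-2) / L[0][0] = -2.
Step 2: L[1][1] = √(1) = 1.
  L[2][0] = (-1) / L[0][0] = -1.
  L[2][1] = (-3) / L[1][1] = -3.
Step 3: L[2][2] = √(4) = 2.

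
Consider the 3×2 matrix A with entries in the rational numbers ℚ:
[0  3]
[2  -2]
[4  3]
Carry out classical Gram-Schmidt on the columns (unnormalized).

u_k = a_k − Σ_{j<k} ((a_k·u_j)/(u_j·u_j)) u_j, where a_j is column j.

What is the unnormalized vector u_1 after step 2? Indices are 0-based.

Step 1: u_0 = a_0 = (0, 2, 4).
Step 2: u_1 = a_1 − (2/5)·u_0 = (3, -14/5, 7/5).

u_1 = (3, -14/5, 7/5)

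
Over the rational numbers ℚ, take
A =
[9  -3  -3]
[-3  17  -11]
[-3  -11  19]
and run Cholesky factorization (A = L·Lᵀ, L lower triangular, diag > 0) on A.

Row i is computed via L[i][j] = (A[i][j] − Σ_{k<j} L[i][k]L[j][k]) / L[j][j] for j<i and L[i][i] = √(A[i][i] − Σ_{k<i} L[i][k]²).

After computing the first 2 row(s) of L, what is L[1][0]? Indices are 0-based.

Step 1: L[0][0] = √(9) = 3.
  L[1][0] = (-3) / L[0][0] = -1.
Step 2: L[1][1] = √(16) = 4.

L[1][0] = -1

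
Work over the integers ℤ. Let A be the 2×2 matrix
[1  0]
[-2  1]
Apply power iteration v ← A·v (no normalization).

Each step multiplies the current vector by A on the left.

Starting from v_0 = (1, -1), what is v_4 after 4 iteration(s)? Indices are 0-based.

v_4 = (1, -9)

v_0 = (1, -1).
v_1 = A·v_0 = (1, -3).
v_2 = A·v_1 = (1, -5).
v_3 = A·v_2 = (1, -7).
v_4 = A·v_3 = (1, -9).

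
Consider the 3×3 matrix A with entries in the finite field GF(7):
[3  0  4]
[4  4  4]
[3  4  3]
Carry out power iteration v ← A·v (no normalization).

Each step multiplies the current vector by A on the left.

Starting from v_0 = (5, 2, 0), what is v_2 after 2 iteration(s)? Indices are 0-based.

v_0 = (5, 2, 0).
v_1 = A·v_0 = (1, 0, 2).
v_2 = A·v_1 = (4, 5, 2).

v_2 = (4, 5, 2)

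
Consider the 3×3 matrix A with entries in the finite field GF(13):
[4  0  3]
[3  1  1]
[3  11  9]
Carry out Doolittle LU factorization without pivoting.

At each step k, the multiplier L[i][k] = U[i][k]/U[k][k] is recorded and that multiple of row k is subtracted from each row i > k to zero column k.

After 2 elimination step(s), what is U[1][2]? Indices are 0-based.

Step 1: pivot at (0,0) is 4.
  row1 ← row1 − (4)·row0  ⇒  L[1][0]=4, U row1=(0, 1, 2)
  row2 ← row2 − (4)·row0  ⇒  L[2][0]=4, U row2=(0, 11, 10)
Step 2: pivot at (1,1) is 1.
  row2 ← row2 − (11)·row1  ⇒  L[2][1]=11, U row2=(0, 0, 1)

U[1][2] = 2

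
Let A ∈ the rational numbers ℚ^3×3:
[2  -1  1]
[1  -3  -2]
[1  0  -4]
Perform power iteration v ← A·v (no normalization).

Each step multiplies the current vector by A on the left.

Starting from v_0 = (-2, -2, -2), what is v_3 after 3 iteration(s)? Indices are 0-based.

v_3 = (-8, 166, 102)

v_0 = (-2, -2, -2).
v_1 = A·v_0 = (-4, 8, 6).
v_2 = A·v_1 = (-10, -40, -28).
v_3 = A·v_2 = (-8, 166, 102).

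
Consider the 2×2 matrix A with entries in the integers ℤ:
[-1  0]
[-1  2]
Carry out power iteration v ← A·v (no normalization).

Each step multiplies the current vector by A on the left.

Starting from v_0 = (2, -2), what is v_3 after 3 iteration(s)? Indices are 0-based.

v_0 = (2, -2).
v_1 = A·v_0 = (-2, -6).
v_2 = A·v_1 = (2, -10).
v_3 = A·v_2 = (-2, -22).

v_3 = (-2, -22)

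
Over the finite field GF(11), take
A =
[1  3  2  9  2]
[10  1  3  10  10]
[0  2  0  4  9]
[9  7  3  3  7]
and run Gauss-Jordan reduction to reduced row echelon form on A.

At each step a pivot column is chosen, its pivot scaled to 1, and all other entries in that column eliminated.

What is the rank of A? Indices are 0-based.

step 1: normalize row 0 (÷1) = (1, 3, 2, 9, 2)
  row 1: subtract 10×row0 = (0, 4, 5, 8, 1)
  row 3: subtract 9×row0 = (0, 2, 7, 10, 0)
step 2: normalize row 1 (÷4) = (0, 1, 4, 2, 3)
  row 0: subtract 3×row1 = (1, 0, 1, 3, 4)
  row 2: subtract 2×row1 = (0, 0, 3, 0, 3)
  row 3: subtract 2×row1 = (0, 0, 10, 6, 5)
step 3: normalize row 2 (÷3) = (0, 0, 1, 0, 1)
  row 0: subtract 1×row2 = (1, 0, 0, 3, 3)
  row 1: subtract 4×row2 = (0, 1, 0, 2, 10)
  row 3: subtract 10×row2 = (0, 0, 0, 6, 6)
step 4: normalize row 3 (÷6) = (0, 0, 0, 1, 1)
  row 0: subtract 3×row3 = (1, 0, 0, 0, 0)
  row 1: subtract 2×row3 = (0, 1, 0, 0, 8)

rank = 4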